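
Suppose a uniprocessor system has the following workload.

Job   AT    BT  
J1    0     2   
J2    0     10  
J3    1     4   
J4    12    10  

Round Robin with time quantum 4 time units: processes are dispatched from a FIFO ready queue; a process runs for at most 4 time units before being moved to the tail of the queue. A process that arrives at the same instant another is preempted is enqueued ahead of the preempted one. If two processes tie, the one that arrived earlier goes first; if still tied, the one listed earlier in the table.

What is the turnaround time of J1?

Timeline: | J1 0-2 | J2 2-6 | J3 6-10 | J2 10-14 | J4 14-18 | J2 18-20 | J4 20-26 |
Completion: J1=2  J2=20  J3=10  J4=26
Turnaround(J1) = completion − arrival = 2 − 0 = 2

2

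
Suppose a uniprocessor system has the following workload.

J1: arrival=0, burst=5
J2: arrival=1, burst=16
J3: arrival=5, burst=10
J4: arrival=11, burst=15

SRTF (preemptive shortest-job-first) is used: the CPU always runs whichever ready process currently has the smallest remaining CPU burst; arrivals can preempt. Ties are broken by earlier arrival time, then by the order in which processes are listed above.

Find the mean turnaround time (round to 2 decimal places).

Timeline: | J1 0-5 | J3 5-15 | J4 15-30 | J2 30-46 |
Completion: J1=5  J2=46  J3=15  J4=30
Turnaround (C−A): J1=5  J2=45  J3=10  J4=19
Turnaround times: J1=5, J2=45, J3=10, J4=19
Average turnaround = (5+45+10+19) / 4 = 79/4 = 19.75

19.75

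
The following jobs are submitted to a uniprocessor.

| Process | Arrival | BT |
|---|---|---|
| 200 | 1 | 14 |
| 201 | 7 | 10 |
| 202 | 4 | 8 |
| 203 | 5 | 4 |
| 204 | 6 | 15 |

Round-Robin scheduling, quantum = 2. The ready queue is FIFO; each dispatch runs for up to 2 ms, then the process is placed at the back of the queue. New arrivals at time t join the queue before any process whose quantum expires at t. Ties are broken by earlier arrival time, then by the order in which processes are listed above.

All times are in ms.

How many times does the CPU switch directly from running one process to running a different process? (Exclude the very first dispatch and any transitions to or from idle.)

22

Timeline: | idle 0-1 | 200 1-5 | 202 5-7 | 203 7-9 | 200 9-11 | 204 11-13 | 201 13-15 | 202 15-17 | 203 17-19 | 200 19-21 | 204 21-23 | 201 23-25 | 202 25-27 | 200 27-29 | 204 29-31 | 201 31-33 | 202 33-35 | 200 35-37 | 204 37-39 | 201 39-41 | 200 41-43 | 204 43-45 | 201 45-47 | 204 47-52 |
Completion: 200=43  201=47  202=35  203=19  204=52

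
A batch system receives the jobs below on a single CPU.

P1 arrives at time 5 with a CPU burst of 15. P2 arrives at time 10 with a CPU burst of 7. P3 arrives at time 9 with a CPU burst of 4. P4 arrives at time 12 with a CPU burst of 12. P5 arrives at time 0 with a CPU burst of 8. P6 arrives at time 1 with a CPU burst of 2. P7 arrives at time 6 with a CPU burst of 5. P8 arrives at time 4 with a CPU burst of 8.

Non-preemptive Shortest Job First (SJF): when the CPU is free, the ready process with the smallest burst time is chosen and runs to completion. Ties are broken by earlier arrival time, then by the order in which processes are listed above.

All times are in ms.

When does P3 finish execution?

Timeline: | P5 0-8 | P6 8-10 | P3 10-14 | P7 14-19 | P2 19-26 | P8 26-34 | P4 34-46 | P1 46-61 |
Completion: P1=61  P2=26  P3=14  P4=46  P5=8  P6=10  P7=19  P8=34

14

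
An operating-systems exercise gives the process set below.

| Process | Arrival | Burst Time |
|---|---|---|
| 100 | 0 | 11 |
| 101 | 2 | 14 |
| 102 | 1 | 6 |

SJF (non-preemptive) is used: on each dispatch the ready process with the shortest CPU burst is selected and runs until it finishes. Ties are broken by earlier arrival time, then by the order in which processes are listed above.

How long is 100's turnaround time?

Gantt: | 100 0-11 | 102 11-17 | 101 17-31 |
Completion: 100=11  101=31  102=17
Turnaround (C−A): 100=11  101=29  102=16
Turnaround(100) = completion − arrival = 11 − 0 = 11

11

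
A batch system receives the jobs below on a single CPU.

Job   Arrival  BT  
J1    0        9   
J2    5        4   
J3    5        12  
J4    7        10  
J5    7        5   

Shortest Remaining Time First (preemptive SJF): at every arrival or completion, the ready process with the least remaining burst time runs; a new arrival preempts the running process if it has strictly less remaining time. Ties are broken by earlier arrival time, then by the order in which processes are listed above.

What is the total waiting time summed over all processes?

44

Gantt: | J1 0-9 | J2 9-13 | J5 13-18 | J4 18-28 | J3 28-40 |
Completion: J1=9  J2=13  J3=40  J4=28  J5=18
Turnaround (C−A): J1=9  J2=8  J3=35  J4=21  J5=11
Waiting = turnaround − burst: J1=0, J2=4, J3=23, J4=11, J5=6
Total waiting = 0 + 4 + 23 + 11 + 6 = 44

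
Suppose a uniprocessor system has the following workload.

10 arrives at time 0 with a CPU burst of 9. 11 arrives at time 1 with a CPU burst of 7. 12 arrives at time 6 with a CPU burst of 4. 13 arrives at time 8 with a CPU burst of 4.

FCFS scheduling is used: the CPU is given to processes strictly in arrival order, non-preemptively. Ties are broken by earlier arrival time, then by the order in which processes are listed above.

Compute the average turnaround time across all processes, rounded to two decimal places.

13.50

Gantt: | 10 0-9 | 11 9-16 | 12 16-20 | 13 20-24 |
Completion: 10=9  11=16  12=20  13=24
Turnaround times: 10=9, 11=15, 12=14, 13=16
Average turnaround = (9+15+14+16) / 4 = 54/4 = 13.50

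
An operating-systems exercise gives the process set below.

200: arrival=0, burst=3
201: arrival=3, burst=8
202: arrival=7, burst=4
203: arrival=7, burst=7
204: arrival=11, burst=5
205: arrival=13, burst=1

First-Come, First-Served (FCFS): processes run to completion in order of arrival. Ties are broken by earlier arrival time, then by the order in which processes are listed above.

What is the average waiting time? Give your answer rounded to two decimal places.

Timeline: | 200 0-3 | 201 3-11 | 202 11-15 | 203 15-22 | 204 22-27 | 205 27-28 |
Completion: 200=3  201=11  202=15  203=22  204=27  205=28
Turnaround (C−A): 200=3  201=8  202=8  203=15  204=16  205=15
Waiting times: 200=0, 201=0, 202=4, 203=8, 204=11, 205=14
Average waiting = (0+0+4+8+11+14) / 6 = 37/6 = 6.17

6.17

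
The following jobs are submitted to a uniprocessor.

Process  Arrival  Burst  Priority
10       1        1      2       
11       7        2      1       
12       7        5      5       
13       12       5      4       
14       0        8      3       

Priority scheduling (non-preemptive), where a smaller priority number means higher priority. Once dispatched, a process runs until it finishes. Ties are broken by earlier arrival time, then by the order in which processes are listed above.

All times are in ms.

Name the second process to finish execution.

11

Schedule: | 14 0-8 | 11 8-10 | 10 10-11 | 12 11-16 | 13 16-21 |
Completion: 10=11  11=10  12=16  13=21  14=8
Turnaround (C−A): 10=10  11=3  12=9  13=9  14=8
Finish order: 14 → 11 → 10 → 12 → 13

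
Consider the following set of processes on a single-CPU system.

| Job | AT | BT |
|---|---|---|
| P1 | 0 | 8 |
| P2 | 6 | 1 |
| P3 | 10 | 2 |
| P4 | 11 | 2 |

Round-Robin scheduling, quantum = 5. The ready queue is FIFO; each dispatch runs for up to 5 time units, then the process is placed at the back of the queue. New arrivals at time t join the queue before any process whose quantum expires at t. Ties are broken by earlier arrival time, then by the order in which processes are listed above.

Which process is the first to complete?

Schedule: | P1 0-8 | P2 8-9 | idle 9-10 | P3 10-12 | P4 12-14 |
Completion: P1=8  P2=9  P3=12  P4=14
Turnaround (C−A): P1=8  P2=3  P3=2  P4=3
Finish order: P1 → P2 → P3 → P4

P1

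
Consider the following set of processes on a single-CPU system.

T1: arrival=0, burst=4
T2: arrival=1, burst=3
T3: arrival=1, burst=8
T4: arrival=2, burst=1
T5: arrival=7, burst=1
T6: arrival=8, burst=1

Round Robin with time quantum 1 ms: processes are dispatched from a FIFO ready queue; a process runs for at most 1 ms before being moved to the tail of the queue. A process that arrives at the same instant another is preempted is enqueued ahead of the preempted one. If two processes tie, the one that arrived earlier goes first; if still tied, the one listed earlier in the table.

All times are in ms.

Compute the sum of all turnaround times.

48

Timeline: | T1 0-1 | T2 1-2 | T3 2-3 | T1 3-4 | T4 4-5 | T2 5-6 | T3 6-7 | T1 7-8 | T2 8-9 | T5 9-10 | T3 10-11 | T6 11-12 | T1 12-13 | T3 13-18 |
Completion: T1=13  T2=9  T3=18  T4=5  T5=10  T6=12
Turnaround (C−A): T1=13  T2=8  T3=17  T4=3  T5=3  T6=4
Turnaround = completion − arrival: T1=13, T2=8, T3=17, T4=3, T5=3, T6=4
Total turnaround = 13 + 8 + 17 + 3 + 3 + 4 = 48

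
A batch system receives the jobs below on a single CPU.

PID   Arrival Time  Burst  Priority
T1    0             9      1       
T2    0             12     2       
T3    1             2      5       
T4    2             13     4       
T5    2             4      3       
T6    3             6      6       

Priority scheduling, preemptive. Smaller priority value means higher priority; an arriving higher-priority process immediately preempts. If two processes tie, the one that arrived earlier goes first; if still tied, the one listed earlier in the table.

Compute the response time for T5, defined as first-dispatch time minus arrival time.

Gantt: | T1 0-9 | T2 9-21 | T5 21-25 | T4 25-38 | T3 38-40 | T6 40-46 |
Completion: T1=9  T2=21  T3=40  T4=38  T5=25  T6=46
Response(T5) = first start − arrival = 21 − 2 = 19

19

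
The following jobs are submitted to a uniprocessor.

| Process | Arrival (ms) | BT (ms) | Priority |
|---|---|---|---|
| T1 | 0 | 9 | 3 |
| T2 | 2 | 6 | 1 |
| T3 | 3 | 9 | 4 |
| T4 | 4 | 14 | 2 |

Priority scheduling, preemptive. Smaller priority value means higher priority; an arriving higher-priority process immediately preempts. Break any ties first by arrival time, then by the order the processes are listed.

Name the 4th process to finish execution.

T3

Schedule: | T1 0-2 | T2 2-8 | T4 8-22 | T1 22-29 | T3 29-38 |
Completion: T1=29  T2=8  T3=38  T4=22
Turnaround (C−A): T1=29  T2=6  T3=35  T4=18
Finish order: T2 → T4 → T1 → T3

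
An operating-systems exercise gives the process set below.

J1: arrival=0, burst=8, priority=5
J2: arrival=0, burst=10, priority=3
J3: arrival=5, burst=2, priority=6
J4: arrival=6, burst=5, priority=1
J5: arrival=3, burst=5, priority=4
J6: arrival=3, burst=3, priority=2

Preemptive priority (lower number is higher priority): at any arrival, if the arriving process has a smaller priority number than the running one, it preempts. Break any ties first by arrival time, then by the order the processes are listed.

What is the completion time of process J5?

Gantt: | J2 0-3 | J6 3-6 | J4 6-11 | J2 11-18 | J5 18-23 | J1 23-31 | J3 31-33 |
Completion: J1=31  J2=18  J3=33  J4=11  J5=23  J6=6
Turnaround (C−A): J1=31  J2=18  J3=28  J4=5  J5=20  J6=3

23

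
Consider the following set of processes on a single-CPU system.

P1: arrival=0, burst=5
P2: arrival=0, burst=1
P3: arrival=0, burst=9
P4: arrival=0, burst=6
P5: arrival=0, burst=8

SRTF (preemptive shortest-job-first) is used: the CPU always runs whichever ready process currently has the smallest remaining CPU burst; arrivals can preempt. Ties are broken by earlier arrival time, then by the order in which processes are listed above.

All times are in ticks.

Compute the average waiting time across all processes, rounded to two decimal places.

Gantt: | P2 0-1 | P1 1-6 | P4 6-12 | P5 12-20 | P3 20-29 |
Completion: P1=6  P2=1  P3=29  P4=12  P5=20
Waiting times: P1=1, P2=0, P3=20, P4=6, P5=12
Average waiting = (1+0+20+6+12) / 5 = 39/5 = 7.80

7.80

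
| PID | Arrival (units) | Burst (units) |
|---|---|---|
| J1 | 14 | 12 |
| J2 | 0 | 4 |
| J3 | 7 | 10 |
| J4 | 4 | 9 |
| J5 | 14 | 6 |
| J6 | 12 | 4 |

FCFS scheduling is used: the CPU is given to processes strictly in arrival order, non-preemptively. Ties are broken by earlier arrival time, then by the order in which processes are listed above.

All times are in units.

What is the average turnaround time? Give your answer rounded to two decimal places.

16.67

Gantt: | J2 0-4 | J4 4-13 | J3 13-23 | J6 23-27 | J1 27-39 | J5 39-45 |
Completion: J1=39  J2=4  J3=23  J4=13  J5=45  J6=27
Turnaround times: J1=25, J2=4, J3=16, J4=9, J5=31, J6=15
Average turnaround = (25+4+16+9+31+15) / 6 = 100/6 = 16.67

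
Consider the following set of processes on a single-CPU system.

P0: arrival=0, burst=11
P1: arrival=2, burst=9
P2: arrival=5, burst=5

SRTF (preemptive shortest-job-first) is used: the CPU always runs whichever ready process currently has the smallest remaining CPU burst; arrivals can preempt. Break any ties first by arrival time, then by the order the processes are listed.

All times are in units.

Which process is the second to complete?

Gantt: | P0 0-5 | P2 5-10 | P0 10-16 | P1 16-25 |
Completion: P0=16  P1=25  P2=10
Turnaround (C−A): P0=16  P1=23  P2=5
Finish order: P2 → P0 → P1

P0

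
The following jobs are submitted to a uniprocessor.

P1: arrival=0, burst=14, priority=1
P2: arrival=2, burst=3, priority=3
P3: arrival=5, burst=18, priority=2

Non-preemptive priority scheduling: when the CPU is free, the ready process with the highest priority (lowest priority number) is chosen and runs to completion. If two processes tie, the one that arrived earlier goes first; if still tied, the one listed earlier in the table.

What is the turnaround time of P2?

33

Gantt: | P1 0-14 | P3 14-32 | P2 32-35 |
Completion: P1=14  P2=35  P3=32
Turnaround(P2) = completion − arrival = 35 − 2 = 33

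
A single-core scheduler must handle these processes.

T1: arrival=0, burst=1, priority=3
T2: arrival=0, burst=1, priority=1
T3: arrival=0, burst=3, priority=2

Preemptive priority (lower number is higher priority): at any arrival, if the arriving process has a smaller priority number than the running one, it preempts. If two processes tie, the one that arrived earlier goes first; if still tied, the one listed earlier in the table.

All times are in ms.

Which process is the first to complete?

T2

Gantt: | T2 0-1 | T3 1-4 | T1 4-5 |
Completion: T1=5  T2=1  T3=4
Turnaround (C−A): T1=5  T2=1  T3=4
Finish order: T2 → T3 → T1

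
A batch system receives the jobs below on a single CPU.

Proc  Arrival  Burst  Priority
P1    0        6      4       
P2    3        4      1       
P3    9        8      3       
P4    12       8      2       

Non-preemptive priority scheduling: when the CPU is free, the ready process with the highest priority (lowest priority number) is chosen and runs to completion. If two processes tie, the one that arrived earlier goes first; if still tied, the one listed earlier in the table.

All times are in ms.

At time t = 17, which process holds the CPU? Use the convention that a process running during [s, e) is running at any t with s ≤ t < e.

Timeline: | P1 0-6 | P2 6-10 | P3 10-18 | P4 18-26 |
Completion: P1=6  P2=10  P3=18  P4=26
Turnaround (C−A): P1=6  P2=7  P3=9  P4=14

P3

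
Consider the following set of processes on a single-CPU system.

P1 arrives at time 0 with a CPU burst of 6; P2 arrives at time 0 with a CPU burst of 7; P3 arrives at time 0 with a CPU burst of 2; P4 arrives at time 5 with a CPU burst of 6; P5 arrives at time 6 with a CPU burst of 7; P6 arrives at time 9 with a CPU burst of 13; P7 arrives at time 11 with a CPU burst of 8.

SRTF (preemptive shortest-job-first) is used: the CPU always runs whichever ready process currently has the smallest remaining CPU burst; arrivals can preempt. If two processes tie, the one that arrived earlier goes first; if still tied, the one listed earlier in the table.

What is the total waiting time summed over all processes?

Schedule: | P3 0-2 | P1 2-8 | P4 8-14 | P2 14-21 | P5 21-28 | P7 28-36 | P6 36-49 |
Completion: P1=8  P2=21  P3=2  P4=14  P5=28  P6=49  P7=36
Turnaround (C−A): P1=8  P2=21  P3=2  P4=9  P5=22  P6=40  P7=25
Waiting = turnaround − burst: P1=2, P2=14, P3=0, P4=3, P5=15, P6=27, P7=17
Total waiting = 2 + 14 + 0 + 3 + 15 + 27 + 17 = 78

78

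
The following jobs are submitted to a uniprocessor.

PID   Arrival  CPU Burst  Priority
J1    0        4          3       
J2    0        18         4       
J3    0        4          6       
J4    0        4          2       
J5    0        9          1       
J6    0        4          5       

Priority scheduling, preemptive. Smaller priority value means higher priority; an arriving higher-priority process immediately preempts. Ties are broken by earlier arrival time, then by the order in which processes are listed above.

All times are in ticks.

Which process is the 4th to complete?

J2

Schedule: | J5 0-9 | J4 9-13 | J1 13-17 | J2 17-35 | J6 35-39 | J3 39-43 |
Completion: J1=17  J2=35  J3=43  J4=13  J5=9  J6=39
Finish order: J5 → J4 → J1 → J2 → J6 → J3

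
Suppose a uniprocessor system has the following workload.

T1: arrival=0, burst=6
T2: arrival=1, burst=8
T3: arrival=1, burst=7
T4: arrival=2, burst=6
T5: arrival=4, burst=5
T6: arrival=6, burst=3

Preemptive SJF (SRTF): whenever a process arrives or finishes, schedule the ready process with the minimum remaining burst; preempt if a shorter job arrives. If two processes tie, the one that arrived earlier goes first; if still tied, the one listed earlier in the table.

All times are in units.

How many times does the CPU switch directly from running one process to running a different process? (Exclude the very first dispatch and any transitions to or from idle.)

Timeline: | T1 0-6 | T6 6-9 | T5 9-14 | T4 14-20 | T3 20-27 | T2 27-35 |
Completion: T1=6  T2=35  T3=27  T4=20  T5=14  T6=9
Turnaround (C−A): T1=6  T2=34  T3=26  T4=18  T5=10  T6=3

5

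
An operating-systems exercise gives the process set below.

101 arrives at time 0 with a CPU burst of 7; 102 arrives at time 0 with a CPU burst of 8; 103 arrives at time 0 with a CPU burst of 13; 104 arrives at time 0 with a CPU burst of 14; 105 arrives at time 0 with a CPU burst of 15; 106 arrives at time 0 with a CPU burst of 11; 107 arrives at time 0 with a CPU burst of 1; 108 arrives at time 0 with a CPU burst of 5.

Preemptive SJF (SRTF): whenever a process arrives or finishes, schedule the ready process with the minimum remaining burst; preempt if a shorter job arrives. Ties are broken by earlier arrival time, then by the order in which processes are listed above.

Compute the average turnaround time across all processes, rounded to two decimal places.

Gantt: | 107 0-1 | 108 1-6 | 101 6-13 | 102 13-21 | 106 21-32 | 103 32-45 | 104 45-59 | 105 59-74 |
Completion: 101=13  102=21  103=45  104=59  105=74  106=32  107=1  108=6
Turnaround (C−A): 101=13  102=21  103=45  104=59  105=74  106=32  107=1  108=6
Turnaround times: 101=13, 102=21, 103=45, 104=59, 105=74, 106=32, 107=1, 108=6
Average turnaround = (13+21+45+59+74+32+1+6) / 8 = 251/8 = 31.38

31.38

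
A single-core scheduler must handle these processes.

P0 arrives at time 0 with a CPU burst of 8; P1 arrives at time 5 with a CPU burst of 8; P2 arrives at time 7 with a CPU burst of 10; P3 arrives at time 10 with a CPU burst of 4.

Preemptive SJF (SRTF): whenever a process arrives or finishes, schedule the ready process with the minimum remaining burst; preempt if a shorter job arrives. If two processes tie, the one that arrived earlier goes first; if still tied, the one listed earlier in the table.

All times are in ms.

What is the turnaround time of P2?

Gantt: | P0 0-8 | P1 8-10 | P3 10-14 | P1 14-20 | P2 20-30 |
Completion: P0=8  P1=20  P2=30  P3=14
Turnaround (C−A): P0=8  P1=15  P2=23  P3=4
Turnaround(P2) = completion − arrival = 30 − 7 = 23

23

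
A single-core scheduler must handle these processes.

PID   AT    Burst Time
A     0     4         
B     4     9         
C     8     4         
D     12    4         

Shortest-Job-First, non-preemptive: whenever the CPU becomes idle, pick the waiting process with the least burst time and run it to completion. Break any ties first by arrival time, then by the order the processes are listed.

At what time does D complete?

Gantt: | A 0-4 | B 4-13 | C 13-17 | D 17-21 |
Completion: A=4  B=13  C=17  D=21
Turnaround (C−A): A=4  B=9  C=9  D=9

21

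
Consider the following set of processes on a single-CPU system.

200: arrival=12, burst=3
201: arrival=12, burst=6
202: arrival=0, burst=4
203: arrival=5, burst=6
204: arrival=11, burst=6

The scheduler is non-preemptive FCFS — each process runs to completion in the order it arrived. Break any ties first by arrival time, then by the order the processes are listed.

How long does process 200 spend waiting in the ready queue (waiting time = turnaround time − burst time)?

5

Gantt: | 202 0-4 | idle 4-5 | 203 5-11 | 204 11-17 | 200 17-20 | 201 20-26 |
Completion: 200=20  201=26  202=4  203=11  204=17
Turnaround (C−A): 200=8  201=14  202=4  203=6  204=6
Waiting(200) = turnaround − burst = 8 − 3 = 5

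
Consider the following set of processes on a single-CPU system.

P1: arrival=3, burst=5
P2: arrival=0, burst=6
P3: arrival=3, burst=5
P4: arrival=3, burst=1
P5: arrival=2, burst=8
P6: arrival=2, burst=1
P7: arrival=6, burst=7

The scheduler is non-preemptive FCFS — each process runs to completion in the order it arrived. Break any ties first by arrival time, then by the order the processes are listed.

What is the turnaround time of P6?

13

Schedule: | P2 0-6 | P5 6-14 | P6 14-15 | P1 15-20 | P3 20-25 | P4 25-26 | P7 26-33 |
Completion: P1=20  P2=6  P3=25  P4=26  P5=14  P6=15  P7=33
Turnaround(P6) = completion − arrival = 15 − 2 = 13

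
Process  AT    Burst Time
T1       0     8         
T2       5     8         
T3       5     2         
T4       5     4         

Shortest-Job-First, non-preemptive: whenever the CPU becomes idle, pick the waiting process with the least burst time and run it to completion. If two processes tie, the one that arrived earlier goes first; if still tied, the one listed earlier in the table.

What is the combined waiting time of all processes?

17

Gantt: | T1 0-8 | T3 8-10 | T4 10-14 | T2 14-22 |
Completion: T1=8  T2=22  T3=10  T4=14
Waiting = turnaround − burst: T1=0, T2=9, T3=3, T4=5
Total waiting = 0 + 9 + 3 + 5 = 17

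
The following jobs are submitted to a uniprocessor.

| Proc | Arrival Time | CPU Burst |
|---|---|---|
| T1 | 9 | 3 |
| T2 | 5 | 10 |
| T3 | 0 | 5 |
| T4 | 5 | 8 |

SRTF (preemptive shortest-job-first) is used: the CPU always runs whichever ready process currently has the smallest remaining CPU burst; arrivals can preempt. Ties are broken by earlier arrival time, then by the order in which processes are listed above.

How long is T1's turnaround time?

Timeline: | T3 0-5 | T4 5-9 | T1 9-12 | T4 12-16 | T2 16-26 |
Completion: T1=12  T2=26  T3=5  T4=16
Turnaround(T1) = completion − arrival = 12 − 9 = 3

3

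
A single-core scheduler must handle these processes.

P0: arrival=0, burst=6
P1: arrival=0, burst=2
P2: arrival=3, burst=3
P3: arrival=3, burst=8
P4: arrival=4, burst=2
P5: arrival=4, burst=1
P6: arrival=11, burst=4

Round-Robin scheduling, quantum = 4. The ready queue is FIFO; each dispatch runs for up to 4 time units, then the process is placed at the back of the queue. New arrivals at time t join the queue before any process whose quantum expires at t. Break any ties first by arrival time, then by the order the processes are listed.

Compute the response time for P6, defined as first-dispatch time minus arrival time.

7

Schedule: | P0 0-4 | P1 4-6 | P2 6-9 | P3 9-13 | P4 13-15 | P5 15-16 | P0 16-18 | P6 18-22 | P3 22-26 |
Completion: P0=18  P1=6  P2=9  P3=26  P4=15  P5=16  P6=22
Response(P6) = first start − arrival = 18 − 11 = 7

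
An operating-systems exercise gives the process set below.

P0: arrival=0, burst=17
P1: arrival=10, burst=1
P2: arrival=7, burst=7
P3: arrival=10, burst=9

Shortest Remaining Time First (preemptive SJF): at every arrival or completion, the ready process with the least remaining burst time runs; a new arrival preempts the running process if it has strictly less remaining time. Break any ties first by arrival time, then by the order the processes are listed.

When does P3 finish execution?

24

Schedule: | P0 0-7 | P2 7-10 | P1 10-11 | P2 11-15 | P3 15-24 | P0 24-34 |
Completion: P0=34  P1=11  P2=15  P3=24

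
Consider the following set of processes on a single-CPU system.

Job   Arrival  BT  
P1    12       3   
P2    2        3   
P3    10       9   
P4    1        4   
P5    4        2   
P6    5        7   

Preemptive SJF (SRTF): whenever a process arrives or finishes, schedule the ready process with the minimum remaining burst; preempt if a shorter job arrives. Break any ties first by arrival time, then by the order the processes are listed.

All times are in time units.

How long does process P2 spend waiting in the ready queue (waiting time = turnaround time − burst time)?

Gantt: | idle 0-1 | P4 1-5 | P5 5-7 | P2 7-10 | P6 10-12 | P1 12-15 | P6 15-20 | P3 20-29 |
Completion: P1=15  P2=10  P3=29  P4=5  P5=7  P6=20
Waiting(P2) = turnaround − burst = 8 − 3 = 5

5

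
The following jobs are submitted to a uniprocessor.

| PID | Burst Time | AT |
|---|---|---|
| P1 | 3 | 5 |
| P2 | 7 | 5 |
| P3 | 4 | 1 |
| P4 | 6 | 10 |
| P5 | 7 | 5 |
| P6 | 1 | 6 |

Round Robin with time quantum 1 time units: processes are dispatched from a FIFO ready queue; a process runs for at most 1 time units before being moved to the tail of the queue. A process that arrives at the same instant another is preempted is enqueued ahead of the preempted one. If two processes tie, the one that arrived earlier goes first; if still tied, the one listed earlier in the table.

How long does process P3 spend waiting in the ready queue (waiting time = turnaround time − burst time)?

Timeline: | idle 0-1 | P3 1-5 | P1 5-6 | P2 6-7 | P5 7-8 | P6 8-9 | P1 9-10 | P2 10-11 | P5 11-12 | P4 12-13 | P1 13-14 | P2 14-15 | P5 15-16 | P4 16-17 | P2 17-18 | P5 18-19 | P4 19-20 | P2 20-21 | P5 21-22 | P4 22-23 | P2 23-24 | P5 24-25 | P4 25-26 | P2 26-27 | P5 27-28 | P4 28-29 |
Completion: P1=14  P2=27  P3=5  P4=29  P5=28  P6=9
Waiting(P3) = turnaround − burst = 4 − 4 = 0

0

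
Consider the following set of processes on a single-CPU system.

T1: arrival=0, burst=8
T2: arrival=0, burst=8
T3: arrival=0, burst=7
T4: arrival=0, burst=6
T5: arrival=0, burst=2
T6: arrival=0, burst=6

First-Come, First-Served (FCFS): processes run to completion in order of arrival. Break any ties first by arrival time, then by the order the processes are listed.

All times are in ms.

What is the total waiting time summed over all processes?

Schedule: | T1 0-8 | T2 8-16 | T3 16-23 | T4 23-29 | T5 29-31 | T6 31-37 |
Completion: T1=8  T2=16  T3=23  T4=29  T5=31  T6=37
Turnaround (C−A): T1=8  T2=16  T3=23  T4=29  T5=31  T6=37
Waiting = turnaround − burst: T1=0, T2=8, T3=16, T4=23, T5=29, T6=31
Total waiting = 0 + 8 + 16 + 23 + 29 + 31 = 107

107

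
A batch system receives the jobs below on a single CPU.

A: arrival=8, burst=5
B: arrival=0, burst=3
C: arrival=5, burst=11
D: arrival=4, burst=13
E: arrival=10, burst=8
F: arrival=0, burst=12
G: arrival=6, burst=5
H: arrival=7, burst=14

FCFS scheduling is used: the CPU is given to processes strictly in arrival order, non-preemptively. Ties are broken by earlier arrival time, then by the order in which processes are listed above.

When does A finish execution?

63

Gantt: | B 0-3 | F 3-15 | D 15-28 | C 28-39 | G 39-44 | H 44-58 | A 58-63 | E 63-71 |
Completion: A=63  B=3  C=39  D=28  E=71  F=15  G=44  H=58
Turnaround (C−A): A=55  B=3  C=34  D=24  E=61  F=15  G=38  H=51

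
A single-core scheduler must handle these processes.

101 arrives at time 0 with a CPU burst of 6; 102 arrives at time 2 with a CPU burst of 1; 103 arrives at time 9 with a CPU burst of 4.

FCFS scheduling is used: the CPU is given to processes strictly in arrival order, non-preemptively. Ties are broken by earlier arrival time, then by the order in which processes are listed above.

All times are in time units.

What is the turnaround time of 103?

4

Timeline: | 101 0-6 | 102 6-7 | idle 7-9 | 103 9-13 |
Completion: 101=6  102=7  103=13
Turnaround (C−A): 101=6  102=5  103=4
Turnaround(103) = completion − arrival = 13 − 9 = 4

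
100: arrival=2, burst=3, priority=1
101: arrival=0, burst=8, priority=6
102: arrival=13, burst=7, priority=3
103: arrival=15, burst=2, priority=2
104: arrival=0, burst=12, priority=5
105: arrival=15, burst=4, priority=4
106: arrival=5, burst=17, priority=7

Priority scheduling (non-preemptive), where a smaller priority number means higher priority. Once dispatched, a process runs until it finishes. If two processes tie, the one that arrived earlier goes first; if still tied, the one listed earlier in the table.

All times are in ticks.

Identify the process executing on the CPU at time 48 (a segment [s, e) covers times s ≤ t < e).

Timeline: | 104 0-12 | 100 12-15 | 103 15-17 | 102 17-24 | 105 24-28 | 101 28-36 | 106 36-53 |
Completion: 100=15  101=36  102=24  103=17  104=12  105=28  106=53
Turnaround (C−A): 100=13  101=36  102=11  103=2  104=12  105=13  106=48

106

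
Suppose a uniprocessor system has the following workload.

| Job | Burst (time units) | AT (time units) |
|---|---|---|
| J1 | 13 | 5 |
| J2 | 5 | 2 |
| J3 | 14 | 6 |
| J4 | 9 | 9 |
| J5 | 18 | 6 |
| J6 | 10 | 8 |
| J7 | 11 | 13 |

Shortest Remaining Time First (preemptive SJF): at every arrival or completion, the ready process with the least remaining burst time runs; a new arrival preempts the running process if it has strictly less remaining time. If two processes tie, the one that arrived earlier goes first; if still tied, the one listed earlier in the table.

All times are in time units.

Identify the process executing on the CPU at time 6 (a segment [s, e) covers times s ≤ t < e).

Gantt: | idle 0-2 | J2 2-7 | J1 7-8 | J6 8-18 | J4 18-27 | J7 27-38 | J1 38-50 | J3 50-64 | J5 64-82 |
Completion: J1=50  J2=7  J3=64  J4=27  J5=82  J6=18  J7=38
Turnaround (C−A): J1=45  J2=5  J3=58  J4=18  J5=76  J6=10  J7=25

J2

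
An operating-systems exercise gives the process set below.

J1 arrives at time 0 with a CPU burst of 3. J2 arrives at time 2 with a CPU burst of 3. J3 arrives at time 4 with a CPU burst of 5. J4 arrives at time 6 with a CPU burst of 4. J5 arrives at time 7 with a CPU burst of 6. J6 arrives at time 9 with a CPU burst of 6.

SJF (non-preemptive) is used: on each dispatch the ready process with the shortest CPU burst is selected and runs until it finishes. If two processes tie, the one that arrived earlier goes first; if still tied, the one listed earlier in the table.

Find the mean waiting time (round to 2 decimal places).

Schedule: | J1 0-3 | J2 3-6 | J4 6-10 | J3 10-15 | J5 15-21 | J6 21-27 |
Completion: J1=3  J2=6  J3=15  J4=10  J5=21  J6=27
Turnaround (C−A): J1=3  J2=4  J3=11  J4=4  J5=14  J6=18
Waiting times: J1=0, J2=1, J3=6, J4=0, J5=8, J6=12
Average waiting = (0+1+6+0+8+12) / 6 = 27/6 = 4.50

4.50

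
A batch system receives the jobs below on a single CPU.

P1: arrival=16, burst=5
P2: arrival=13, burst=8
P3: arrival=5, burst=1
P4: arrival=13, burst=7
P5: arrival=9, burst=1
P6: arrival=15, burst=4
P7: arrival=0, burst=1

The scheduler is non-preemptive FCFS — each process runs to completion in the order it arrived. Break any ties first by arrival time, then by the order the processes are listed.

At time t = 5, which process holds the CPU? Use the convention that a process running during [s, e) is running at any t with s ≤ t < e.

Schedule: | P7 0-1 | idle 1-5 | P3 5-6 | idle 6-9 | P5 9-10 | idle 10-13 | P2 13-21 | P4 21-28 | P6 28-32 | P1 32-37 |
Completion: P1=37  P2=21  P3=6  P4=28  P5=10  P6=32  P7=1

P3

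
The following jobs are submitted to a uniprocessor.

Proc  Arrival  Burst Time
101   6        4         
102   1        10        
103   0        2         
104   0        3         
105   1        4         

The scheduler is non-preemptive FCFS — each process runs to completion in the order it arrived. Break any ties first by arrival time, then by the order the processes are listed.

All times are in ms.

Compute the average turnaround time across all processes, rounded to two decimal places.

Schedule: | 103 0-2 | 104 2-5 | 102 5-15 | 105 15-19 | 101 19-23 |
Completion: 101=23  102=15  103=2  104=5  105=19
Turnaround times: 101=17, 102=14, 103=2, 104=5, 105=18
Average turnaround = (17+14+2+5+18) / 5 = 56/5 = 11.20

11.20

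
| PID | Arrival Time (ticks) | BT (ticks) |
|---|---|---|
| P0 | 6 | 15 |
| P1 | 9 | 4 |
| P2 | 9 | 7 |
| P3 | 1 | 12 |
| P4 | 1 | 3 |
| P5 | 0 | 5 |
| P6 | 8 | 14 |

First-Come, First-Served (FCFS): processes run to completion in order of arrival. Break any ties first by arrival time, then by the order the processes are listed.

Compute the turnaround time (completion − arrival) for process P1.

44

Timeline: | P5 0-5 | P3 5-17 | P4 17-20 | P0 20-35 | P6 35-49 | P1 49-53 | P2 53-60 |
Completion: P0=35  P1=53  P2=60  P3=17  P4=20  P5=5  P6=49
Turnaround(P1) = completion − arrival = 53 − 9 = 44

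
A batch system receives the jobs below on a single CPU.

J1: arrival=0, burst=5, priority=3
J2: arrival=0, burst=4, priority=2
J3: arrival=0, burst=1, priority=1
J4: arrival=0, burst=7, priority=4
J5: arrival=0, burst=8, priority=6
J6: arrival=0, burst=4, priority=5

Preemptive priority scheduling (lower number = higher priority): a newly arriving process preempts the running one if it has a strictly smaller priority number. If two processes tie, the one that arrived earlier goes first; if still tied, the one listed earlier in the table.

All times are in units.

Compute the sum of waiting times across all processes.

Timeline: | J3 0-1 | J2 1-5 | J1 5-10 | J4 10-17 | J6 17-21 | J5 21-29 |
Completion: J1=10  J2=5  J3=1  J4=17  J5=29  J6=21
Turnaround (C−A): J1=10  J2=5  J3=1  J4=17  J5=29  J6=21
Waiting = turnaround − burst: J1=5, J2=1, J3=0, J4=10, J5=21, J6=17
Total waiting = 5 + 1 + 0 + 10 + 21 + 17 = 54

54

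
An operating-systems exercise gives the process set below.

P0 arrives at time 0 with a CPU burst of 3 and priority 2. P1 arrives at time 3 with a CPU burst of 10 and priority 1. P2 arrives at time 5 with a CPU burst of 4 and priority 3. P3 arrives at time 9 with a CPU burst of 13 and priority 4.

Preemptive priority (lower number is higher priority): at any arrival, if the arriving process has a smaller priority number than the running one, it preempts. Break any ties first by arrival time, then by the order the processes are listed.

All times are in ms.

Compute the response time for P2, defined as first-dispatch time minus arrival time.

Gantt: | P0 0-3 | P1 3-13 | P2 13-17 | P3 17-30 |
Completion: P0=3  P1=13  P2=17  P3=30
Response(P2) = first start − arrival = 13 − 5 = 8

8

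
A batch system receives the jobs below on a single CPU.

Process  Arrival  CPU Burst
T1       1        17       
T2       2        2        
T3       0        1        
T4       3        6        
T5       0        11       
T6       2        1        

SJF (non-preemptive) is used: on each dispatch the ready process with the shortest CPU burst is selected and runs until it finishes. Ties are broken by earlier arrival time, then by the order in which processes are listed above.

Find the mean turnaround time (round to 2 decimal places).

15.33

Schedule: | T3 0-1 | T5 1-12 | T6 12-13 | T2 13-15 | T4 15-21 | T1 21-38 |
Completion: T1=38  T2=15  T3=1  T4=21  T5=12  T6=13
Turnaround (C−A): T1=37  T2=13  T3=1  T4=18  T5=12  T6=11
Turnaround times: T1=37, T2=13, T3=1, T4=18, T5=12, T6=11
Average turnaround = (37+13+1+18+12+11) / 6 = 92/6 = 15.33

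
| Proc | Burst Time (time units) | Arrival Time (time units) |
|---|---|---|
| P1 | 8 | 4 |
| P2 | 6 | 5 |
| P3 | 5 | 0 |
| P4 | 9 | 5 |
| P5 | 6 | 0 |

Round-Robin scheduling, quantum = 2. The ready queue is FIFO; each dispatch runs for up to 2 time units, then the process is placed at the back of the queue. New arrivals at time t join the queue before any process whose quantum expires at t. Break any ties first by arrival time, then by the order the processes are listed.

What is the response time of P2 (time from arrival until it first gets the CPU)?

5

Schedule: | P3 0-2 | P5 2-4 | P3 4-6 | P1 6-8 | P5 8-10 | P2 10-12 | P4 12-14 | P3 14-15 | P1 15-17 | P5 17-19 | P2 19-21 | P4 21-23 | P1 23-25 | P2 25-27 | P4 27-29 | P1 29-31 | P4 31-34 |
Completion: P1=31  P2=27  P3=15  P4=34  P5=19
Response(P2) = first start − arrival = 10 − 5 = 5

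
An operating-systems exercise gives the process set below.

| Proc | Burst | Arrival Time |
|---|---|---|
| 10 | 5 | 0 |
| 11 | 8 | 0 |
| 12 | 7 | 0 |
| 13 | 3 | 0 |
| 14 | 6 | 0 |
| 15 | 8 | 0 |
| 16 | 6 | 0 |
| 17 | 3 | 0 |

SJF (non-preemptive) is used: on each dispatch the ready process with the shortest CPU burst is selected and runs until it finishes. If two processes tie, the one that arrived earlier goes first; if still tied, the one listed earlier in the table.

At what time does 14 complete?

Schedule: | 13 0-3 | 17 3-6 | 10 6-11 | 14 11-17 | 16 17-23 | 12 23-30 | 11 30-38 | 15 38-46 |
Completion: 10=11  11=38  12=30  13=3  14=17  15=46  16=23  17=6

17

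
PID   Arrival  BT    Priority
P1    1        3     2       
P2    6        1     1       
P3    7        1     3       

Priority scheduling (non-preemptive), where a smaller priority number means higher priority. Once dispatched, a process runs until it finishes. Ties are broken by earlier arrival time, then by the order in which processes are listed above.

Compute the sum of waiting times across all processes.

Schedule: | idle 0-1 | P1 1-4 | idle 4-6 | P2 6-7 | P3 7-8 |
Completion: P1=4  P2=7  P3=8
Turnaround (C−A): P1=3  P2=1  P3=1
Waiting = turnaround − burst: P1=0, P2=0, P3=0
Total waiting = 0 + 0 + 0 = 0

0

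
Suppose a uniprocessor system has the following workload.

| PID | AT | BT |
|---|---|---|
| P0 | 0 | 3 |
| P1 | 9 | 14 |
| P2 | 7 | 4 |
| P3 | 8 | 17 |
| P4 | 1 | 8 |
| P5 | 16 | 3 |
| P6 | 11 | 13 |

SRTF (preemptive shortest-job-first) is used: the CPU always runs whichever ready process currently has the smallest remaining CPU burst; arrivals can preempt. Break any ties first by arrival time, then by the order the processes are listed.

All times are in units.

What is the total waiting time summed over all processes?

Gantt: | P0 0-3 | P4 3-11 | P2 11-15 | P6 15-16 | P5 16-19 | P6 19-31 | P1 31-45 | P3 45-62 |
Completion: P0=3  P1=45  P2=15  P3=62  P4=11  P5=19  P6=31
Turnaround (C−A): P0=3  P1=36  P2=8  P3=54  P4=10  P5=3  P6=20
Waiting = turnaround − burst: P0=0, P1=22, P2=4, P3=37, P4=2, P5=0, P6=7
Total waiting = 0 + 22 + 4 + 37 + 2 + 0 + 7 = 72

72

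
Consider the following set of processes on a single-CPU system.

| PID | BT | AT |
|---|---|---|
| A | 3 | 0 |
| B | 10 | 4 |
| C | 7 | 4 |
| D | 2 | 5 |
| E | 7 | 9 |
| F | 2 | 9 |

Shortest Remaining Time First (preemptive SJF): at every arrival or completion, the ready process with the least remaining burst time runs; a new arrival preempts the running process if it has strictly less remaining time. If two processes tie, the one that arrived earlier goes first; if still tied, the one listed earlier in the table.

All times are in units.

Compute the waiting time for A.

Timeline: | A 0-3 | idle 3-4 | C 4-5 | D 5-7 | C 7-9 | F 9-11 | C 11-15 | E 15-22 | B 22-32 |
Completion: A=3  B=32  C=15  D=7  E=22  F=11
Turnaround (C−A): A=3  B=28  C=11  D=2  E=13  F=2
Waiting(A) = turnaround − burst = 3 − 3 = 0

0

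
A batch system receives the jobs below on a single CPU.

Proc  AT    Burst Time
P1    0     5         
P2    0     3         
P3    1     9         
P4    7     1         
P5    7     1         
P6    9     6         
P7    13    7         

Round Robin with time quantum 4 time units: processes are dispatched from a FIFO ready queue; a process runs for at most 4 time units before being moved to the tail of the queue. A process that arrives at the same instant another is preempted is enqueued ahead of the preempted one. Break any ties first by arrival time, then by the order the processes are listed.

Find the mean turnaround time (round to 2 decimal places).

14.00

Timeline: | P1 0-4 | P2 4-7 | P3 7-11 | P1 11-12 | P4 12-13 | P5 13-14 | P6 14-18 | P3 18-22 | P7 22-26 | P6 26-28 | P3 28-29 | P7 29-32 |
Completion: P1=12  P2=7  P3=29  P4=13  P5=14  P6=28  P7=32
Turnaround (C−A): P1=12  P2=7  P3=28  P4=6  P5=7  P6=19  P7=19
Turnaround times: P1=12, P2=7, P3=28, P4=6, P5=7, P6=19, P7=19
Average turnaround = (12+7+28+6+7+19+19) / 7 = 98/7 = 14.00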